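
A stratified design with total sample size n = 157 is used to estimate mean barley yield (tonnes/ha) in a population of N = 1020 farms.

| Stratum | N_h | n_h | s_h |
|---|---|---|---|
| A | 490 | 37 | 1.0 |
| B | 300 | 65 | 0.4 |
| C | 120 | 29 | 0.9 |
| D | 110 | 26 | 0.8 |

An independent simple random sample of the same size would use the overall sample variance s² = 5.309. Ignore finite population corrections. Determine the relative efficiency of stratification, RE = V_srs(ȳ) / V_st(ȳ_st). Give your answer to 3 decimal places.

RE ≈ 4.747

V̂(ȳ_st) = Σ W_h² s_h²/n_h, with W_h = N_h/N and N = 1020:
  stratum A: (490/1020)²·1.0²/37 = 0.00623721
  stratum B: (300/1020)²·0.4²/65 = 0.000212936
  stratum C: (120/1020)²·0.9²/29 = 0.000386589
  stratum D: (110/1020)²·0.8²/26 = 0.00028628
V_st = 0.00712301
V_srs = s²/n = 5.309/157 = 0.0338153
Relative efficiency = V_srs / V_st = 0.0338153/0.00712301 = 4.7473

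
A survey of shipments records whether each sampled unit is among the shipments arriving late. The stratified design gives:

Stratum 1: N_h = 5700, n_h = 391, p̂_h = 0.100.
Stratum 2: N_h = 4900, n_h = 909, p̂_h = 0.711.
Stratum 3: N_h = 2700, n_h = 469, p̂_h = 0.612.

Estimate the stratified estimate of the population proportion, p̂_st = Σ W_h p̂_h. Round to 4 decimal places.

N = 13300; stratum weights W_h = N_h/N.
p̂_st = Σ W_h p̂_h = (5700·0.100 + 4900·0.711 + 2700·0.612)/13300 = 0.42905

p̂_st ≈ 0.4290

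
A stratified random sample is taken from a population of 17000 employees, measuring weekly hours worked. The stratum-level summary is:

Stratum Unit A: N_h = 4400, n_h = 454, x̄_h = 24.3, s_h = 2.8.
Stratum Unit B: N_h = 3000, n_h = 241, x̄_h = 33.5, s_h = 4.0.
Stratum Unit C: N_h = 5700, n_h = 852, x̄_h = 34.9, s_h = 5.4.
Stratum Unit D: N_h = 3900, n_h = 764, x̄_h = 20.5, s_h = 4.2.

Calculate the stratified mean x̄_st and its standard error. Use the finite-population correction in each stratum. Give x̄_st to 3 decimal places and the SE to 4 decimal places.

x̄_st ≈ 28.606, SE ≈ 0.0848

x̄_st = Σ W_h x̄_h = (4400·24.3 + 3000·33.5 + 5700·34.9 + 3900·20.5)/17000 = 28.60588
V̂(x̄_st) = Σ W_h² (1 − n_h/N_h) s_h²/n_h, with W_h = N_h/N and N = 17000:
  stratum Unit A: (4400/17000)²·(1 − 454/4400)·2.8²/454 = 0.00103746
  stratum Unit B: (3000/17000)²·(1 − 241/3000)·4.0²/241 = 0.00190142
  stratum Unit C: (5700/17000)²·(1 − 852/5700)·5.4²/852 = 0.00327256
  stratum Unit D: (3900/17000)²·(1 − 764/3900)·4.2²/764 = 0.00097712
V̂(x̄_st) = 0.00718856
SE(x̄_st) = √0.00718856 = 0.0847854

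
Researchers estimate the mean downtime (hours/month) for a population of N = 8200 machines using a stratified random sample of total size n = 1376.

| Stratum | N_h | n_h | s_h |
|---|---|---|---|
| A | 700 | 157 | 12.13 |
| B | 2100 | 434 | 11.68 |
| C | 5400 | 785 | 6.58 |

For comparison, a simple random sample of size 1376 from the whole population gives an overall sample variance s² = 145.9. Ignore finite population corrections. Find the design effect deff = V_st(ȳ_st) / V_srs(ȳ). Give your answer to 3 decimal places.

deff ≈ 0.484

V̂(ȳ_st) = Σ W_h² s_h²/n_h, with W_h = N_h/N and N = 8200:
  stratum A: (700/8200)²·12.13²/157 = 0.00682952
  stratum B: (2100/8200)²·11.68²/434 = 0.0206161
  stratum C: (5400/8200)²·6.58²/785 = 0.0239189
V_st = 0.0513646
V_srs = s²/n = 145.9/1376 = 0.106032
deff = V_st / V_srs = 0.0513646/0.106032 = 0.4844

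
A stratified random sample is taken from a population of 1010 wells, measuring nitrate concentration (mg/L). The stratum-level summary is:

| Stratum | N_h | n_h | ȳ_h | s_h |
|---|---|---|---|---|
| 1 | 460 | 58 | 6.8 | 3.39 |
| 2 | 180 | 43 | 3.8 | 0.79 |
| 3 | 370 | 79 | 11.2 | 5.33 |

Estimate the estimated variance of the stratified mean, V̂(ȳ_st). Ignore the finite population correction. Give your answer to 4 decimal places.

V̂(ȳ_st) ≈ 0.0898

V̂(ȳ_st) = Σ W_h² s_h²/n_h, with W_h = N_h/N and N = 1010:
  stratum 1: (460/1010)²·3.39²/58 = 0.0411002
  stratum 2: (180/1010)²·0.79²/43 = 0.000460986
  stratum 3: (370/1010)²·5.33²/79 = 0.0482601
V̂(ȳ_st) = 0.0898213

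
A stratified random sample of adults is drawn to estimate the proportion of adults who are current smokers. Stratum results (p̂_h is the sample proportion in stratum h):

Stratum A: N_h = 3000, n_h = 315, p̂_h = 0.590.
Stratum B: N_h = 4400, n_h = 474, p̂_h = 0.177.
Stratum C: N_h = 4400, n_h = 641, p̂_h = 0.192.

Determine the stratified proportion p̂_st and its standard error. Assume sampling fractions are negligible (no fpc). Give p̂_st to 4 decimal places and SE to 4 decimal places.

N = 11800; stratum weights W_h = N_h/N.
p̂_st = Σ W_h p̂_h = (3000·0.590 + 4400·0.177 + 4400·0.192)/11800 = 0.28759
V̂(p̂_st) = Σ W_h² p̂_h(1−p̂_h)/(n_h−1):
  stratum A: (3000/11800)²·0.590·0.410/314 = 4.97949e-05
  stratum B: (4400/11800)²·0.177·0.823/473 = 4.28207e-05
  stratum C: (4400/11800)²·0.192·0.808/640 = 3.37034e-05
V̂(p̂_st) = 0.000126319; SE = √V̂ = 0.0112392

p̂_st ≈ 0.2876, SE ≈ 0.0112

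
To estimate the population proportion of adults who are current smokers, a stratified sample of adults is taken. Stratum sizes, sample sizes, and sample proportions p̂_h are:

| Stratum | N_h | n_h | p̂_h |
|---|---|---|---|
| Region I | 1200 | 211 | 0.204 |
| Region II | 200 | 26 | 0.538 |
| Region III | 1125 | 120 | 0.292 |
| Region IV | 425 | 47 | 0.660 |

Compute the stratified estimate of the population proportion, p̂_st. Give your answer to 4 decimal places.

N = 2950; stratum weights W_h = N_h/N.
p̂_st = Σ W_h p̂_h = (1200·0.204 + 200·0.538 + 1125·0.292 + 425·0.660)/2950 = 0.32590

p̂_st ≈ 0.3259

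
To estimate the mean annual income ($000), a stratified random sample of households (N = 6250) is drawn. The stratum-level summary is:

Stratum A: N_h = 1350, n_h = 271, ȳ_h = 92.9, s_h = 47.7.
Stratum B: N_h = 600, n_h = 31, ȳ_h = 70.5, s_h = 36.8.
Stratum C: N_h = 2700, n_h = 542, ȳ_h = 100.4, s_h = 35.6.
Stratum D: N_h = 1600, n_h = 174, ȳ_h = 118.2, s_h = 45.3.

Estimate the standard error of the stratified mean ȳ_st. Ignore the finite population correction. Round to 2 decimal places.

SE(ȳ_st) ≈ 1.42

V̂(ȳ_st) = Σ W_h² s_h²/n_h, with W_h = N_h/N and N = 6250:
  stratum A: (1350/6250)²·47.7²/271 = 0.391719
  stratum B: (600/6250)²·36.8²/31 = 0.402602
  stratum C: (2700/6250)²·35.6²/542 = 0.436383
  stratum D: (1600/6250)²·45.3²/174 = 0.772907
V̂(ȳ_st) = 2.00361
SE(ȳ_st) = √2.00361 = 1.41549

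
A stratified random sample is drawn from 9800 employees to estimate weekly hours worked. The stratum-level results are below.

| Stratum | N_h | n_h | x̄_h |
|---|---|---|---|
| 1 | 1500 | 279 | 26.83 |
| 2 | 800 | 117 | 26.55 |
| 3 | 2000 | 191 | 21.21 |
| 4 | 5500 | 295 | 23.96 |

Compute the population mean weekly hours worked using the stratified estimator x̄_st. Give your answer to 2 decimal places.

N = Σ N_h = 9800. Stratum weights W_h = N_h/N.
x̄_st = (1500·26.83 + 800·26.55 + 2000·21.21 + 5500·23.96) / 9800 = 24.0495

x̄_st ≈ 24.05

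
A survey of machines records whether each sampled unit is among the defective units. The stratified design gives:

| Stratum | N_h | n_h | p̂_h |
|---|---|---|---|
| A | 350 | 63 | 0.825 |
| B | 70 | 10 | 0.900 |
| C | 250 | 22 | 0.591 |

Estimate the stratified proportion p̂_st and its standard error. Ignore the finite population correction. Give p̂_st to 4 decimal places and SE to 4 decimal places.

p̂_st ≈ 0.7455, SE ≈ 0.0484

N = 670; stratum weights W_h = N_h/N.
p̂_st = Σ W_h p̂_h = (350·0.825 + 70·0.900 + 250·0.591)/670 = 0.74552
V̂(p̂_st) = Σ W_h² p̂_h(1−p̂_h)/(n_h−1):
  stratum A: (350/670)²·0.825·0.175/62 = 0.000635458
  stratum B: (70/670)²·0.900·0.100/9 = 0.000109156
  stratum C: (250/670)²·0.591·0.409/21 = 0.00160259
V̂(p̂_st) = 0.0023472; SE = √V̂ = 0.0484479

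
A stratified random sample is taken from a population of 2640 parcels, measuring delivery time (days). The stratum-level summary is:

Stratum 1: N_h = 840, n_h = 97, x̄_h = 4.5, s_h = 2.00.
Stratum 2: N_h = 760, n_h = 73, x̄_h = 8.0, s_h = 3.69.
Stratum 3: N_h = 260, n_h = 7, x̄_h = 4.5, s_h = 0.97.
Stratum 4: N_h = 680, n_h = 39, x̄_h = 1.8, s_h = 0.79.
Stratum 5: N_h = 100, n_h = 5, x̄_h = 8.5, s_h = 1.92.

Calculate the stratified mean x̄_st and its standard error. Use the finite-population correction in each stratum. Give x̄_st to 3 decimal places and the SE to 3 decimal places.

x̄_st = Σ W_h x̄_h = (840·4.5 + 760·8.0 + 260·4.5 + 680·1.8 + 100·8.5)/2640 = 4.96364
V̂(x̄_st) = Σ W_h² (1 − n_h/N_h) s_h²/n_h, with W_h = N_h/N and N = 2640:
  stratum 1: (840/2640)²·(1 − 97/840)·2.00²/97 = 0.00369274
  stratum 2: (760/2640)²·(1 − 73/760)·3.69²/73 = 0.0139731
  stratum 3: (260/2640)²·(1 − 7/260)·0.97²/7 = 0.00126862
  stratum 4: (680/2640)²·(1 − 39/680)·0.79²/39 = 0.0010008
  stratum 5: (100/2640)²·(1 − 5/100)·1.92²/5 = 0.00100496
V̂(x̄_st) = 0.0209402
SE(x̄_st) = √0.0209402 = 0.144707

x̄_st ≈ 4.964, SE ≈ 0.145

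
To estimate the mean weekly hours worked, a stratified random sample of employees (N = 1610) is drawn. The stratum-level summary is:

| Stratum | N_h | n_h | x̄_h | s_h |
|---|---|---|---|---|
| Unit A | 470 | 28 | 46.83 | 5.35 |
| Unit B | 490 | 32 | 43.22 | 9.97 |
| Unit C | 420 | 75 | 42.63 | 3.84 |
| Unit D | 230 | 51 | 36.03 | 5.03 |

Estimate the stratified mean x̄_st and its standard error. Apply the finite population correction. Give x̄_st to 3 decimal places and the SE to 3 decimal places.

x̄_st = Σ W_h x̄_h = (470·46.83 + 490·43.22 + 420·42.63 + 230·36.03)/1610 = 43.09280
V̂(x̄_st) = Σ W_h² (1 − n_h/N_h) s_h²/n_h, with W_h = N_h/N and N = 1610:
  stratum Unit A: (470/1610)²·(1 − 28/470)·5.35²/28 = 0.0819253
  stratum Unit B: (490/1610)²·(1 − 32/490)·9.97²/32 = 0.268937
  stratum Unit C: (420/1610)²·(1 − 75/420)·3.84²/75 = 0.0109905
  stratum Unit D: (230/1610)²·(1 − 51/230)·5.03²/51 = 0.00787943
V̂(x̄_st) = 0.369732
SE(x̄_st) = √0.369732 = 0.608056

x̄_st ≈ 43.093, SE ≈ 0.608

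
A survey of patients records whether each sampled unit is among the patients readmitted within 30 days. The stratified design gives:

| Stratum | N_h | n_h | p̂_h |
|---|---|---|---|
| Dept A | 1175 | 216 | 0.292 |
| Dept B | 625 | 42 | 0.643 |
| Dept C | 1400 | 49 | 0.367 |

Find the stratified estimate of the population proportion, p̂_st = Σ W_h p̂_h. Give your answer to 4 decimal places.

N = 3200; stratum weights W_h = N_h/N.
p̂_st = Σ W_h p̂_h = (1175·0.292 + 625·0.643 + 1400·0.367)/3200 = 0.39337

p̂_st ≈ 0.3934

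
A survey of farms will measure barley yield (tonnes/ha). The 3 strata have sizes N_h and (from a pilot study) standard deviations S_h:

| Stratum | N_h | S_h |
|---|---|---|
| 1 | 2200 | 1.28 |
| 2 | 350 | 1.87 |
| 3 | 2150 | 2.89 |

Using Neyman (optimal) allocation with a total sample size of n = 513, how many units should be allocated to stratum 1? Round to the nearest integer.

149

Neyman allocation: n_h = n · N_h S_h / Σ N_i S_i, with n = 513.
  stratum 1: N_h·S_h = 2200·1.28 = 2816.00
  stratum 2: N_h·S_h = 350·1.87 = 654.50
  stratum 3: N_h·S_h = 2150·2.89 = 6213.50
Σ N_h S_h = 9684.00
n for stratum 1 = 513·2816.00/9684.00 = 149.175 → 149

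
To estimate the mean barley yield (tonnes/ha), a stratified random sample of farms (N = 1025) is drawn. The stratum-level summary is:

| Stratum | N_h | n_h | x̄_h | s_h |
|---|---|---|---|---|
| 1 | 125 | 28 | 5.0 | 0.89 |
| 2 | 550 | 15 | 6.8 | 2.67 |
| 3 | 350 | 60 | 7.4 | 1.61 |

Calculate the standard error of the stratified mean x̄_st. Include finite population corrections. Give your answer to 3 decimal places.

SE(x̄_st) ≈ 0.371

V̂(x̄_st) = Σ W_h² (1 − n_h/N_h) s_h²/n_h, with W_h = N_h/N and N = 1025:
  stratum 1: (125/1025)²·(1 − 28/125)·0.89²/28 = 0.00032648
  stratum 2: (550/1025)²·(1 − 15/550)·2.67²/15 = 0.133107
  stratum 3: (350/1025)²·(1 − 60/350)·1.61²/60 = 0.00417368
V̂(x̄_st) = 0.137607
SE(x̄_st) = √0.137607 = 0.370954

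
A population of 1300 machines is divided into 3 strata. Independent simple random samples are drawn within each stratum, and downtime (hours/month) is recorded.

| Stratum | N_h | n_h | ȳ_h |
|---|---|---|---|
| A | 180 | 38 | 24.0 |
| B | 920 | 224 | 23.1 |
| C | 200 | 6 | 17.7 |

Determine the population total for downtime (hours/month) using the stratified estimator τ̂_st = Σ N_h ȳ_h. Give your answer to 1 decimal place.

τ̂_st ≈ 29112.0

τ̂_st = Σ N_h ȳ_h = 180·24.0 + 920·23.1 + 200·17.7 = 29112.0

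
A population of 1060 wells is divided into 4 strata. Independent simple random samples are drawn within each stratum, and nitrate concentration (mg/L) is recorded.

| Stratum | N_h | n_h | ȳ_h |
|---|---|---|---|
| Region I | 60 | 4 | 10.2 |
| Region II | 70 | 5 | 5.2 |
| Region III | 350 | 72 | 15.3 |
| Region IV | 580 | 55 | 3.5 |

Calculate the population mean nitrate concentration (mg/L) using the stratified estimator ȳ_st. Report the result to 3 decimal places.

ȳ_st ≈ 7.888

N = Σ N_h = 1060. Stratum weights W_h = N_h/N.
ȳ_st = (60·10.2 + 70·5.2 + 350·15.3 + 580·3.5) / 1060 = 7.88774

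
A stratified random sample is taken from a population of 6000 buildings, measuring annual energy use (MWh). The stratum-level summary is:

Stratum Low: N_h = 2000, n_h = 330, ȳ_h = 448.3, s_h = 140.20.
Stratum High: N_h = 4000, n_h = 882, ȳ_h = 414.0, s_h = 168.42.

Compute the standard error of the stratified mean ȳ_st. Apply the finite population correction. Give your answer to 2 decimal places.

V̂(ȳ_st) = Σ W_h² (1 − n_h/N_h) s_h²/n_h, with W_h = N_h/N and N = 6000:
  stratum Low: (2000/6000)²·(1 − 330/2000)·140.20²/330 = 5.52619
  stratum High: (4000/6000)²·(1 − 882/4000)·168.42²/882 = 11.1417
V̂(ȳ_st) = 16.6679
SE(ȳ_st) = √16.6679 = 4.08264

SE(ȳ_st) ≈ 4.08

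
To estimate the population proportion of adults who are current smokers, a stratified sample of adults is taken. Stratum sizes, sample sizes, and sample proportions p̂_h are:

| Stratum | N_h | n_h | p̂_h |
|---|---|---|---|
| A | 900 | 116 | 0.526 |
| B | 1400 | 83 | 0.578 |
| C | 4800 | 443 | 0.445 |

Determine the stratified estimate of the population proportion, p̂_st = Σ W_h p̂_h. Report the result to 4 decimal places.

p̂_st ≈ 0.4815

N = 7100; stratum weights W_h = N_h/N.
p̂_st = Σ W_h p̂_h = (900·0.526 + 1400·0.578 + 4800·0.445)/7100 = 0.48149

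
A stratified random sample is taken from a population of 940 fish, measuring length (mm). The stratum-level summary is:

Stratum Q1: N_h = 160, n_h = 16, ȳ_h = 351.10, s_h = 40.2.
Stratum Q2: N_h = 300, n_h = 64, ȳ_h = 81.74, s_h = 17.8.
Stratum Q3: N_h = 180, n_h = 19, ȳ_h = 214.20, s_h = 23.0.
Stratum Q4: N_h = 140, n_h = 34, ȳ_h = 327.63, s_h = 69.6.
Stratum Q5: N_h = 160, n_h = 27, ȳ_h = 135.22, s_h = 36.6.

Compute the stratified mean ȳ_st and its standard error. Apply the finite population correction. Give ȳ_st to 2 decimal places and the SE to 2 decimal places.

ȳ_st ≈ 198.68, SE ≈ 2.74

ȳ_st = Σ W_h ȳ_h = (160·351.10 + 300·81.74 + 180·214.20 + 140·327.63 + 160·135.22)/940 = 198.67809
V̂(ȳ_st) = Σ W_h² (1 − n_h/N_h) s_h²/n_h, with W_h = N_h/N and N = 940:
  stratum Q1: (160/940)²·(1 − 16/160)·40.2²/16 = 2.63366
  stratum Q2: (300/940)²·(1 − 64/300)·17.8²/64 = 0.396678
  stratum Q3: (180/940)²·(1 − 19/180)·23.0²/19 = 0.913156
  stratum Q4: (140/940)²·(1 − 34/140)·69.6²/34 = 2.39286
  stratum Q5: (160/940)²·(1 − 27/160)·36.6²/27 = 1.19485
V̂(ȳ_st) = 7.5312
SE(ȳ_st) = √7.5312 = 2.7443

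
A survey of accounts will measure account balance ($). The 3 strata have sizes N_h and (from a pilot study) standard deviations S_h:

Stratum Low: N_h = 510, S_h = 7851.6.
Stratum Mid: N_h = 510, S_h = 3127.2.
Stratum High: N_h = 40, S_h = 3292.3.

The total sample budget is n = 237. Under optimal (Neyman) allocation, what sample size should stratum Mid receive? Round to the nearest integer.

66

Neyman allocation: n_h = n · N_h S_h / Σ N_i S_i, with n = 237.
  stratum Low: N_h·S_h = 510·7851.6 = 4004316.00
  stratum Mid: N_h·S_h = 510·3127.2 = 1594872.00
  stratum High: N_h·S_h = 40·3292.3 = 131692.00
Σ N_h S_h = 5730880.00
n for stratum Mid = 237·1594872.00/5730880.00 = 65.956 → 66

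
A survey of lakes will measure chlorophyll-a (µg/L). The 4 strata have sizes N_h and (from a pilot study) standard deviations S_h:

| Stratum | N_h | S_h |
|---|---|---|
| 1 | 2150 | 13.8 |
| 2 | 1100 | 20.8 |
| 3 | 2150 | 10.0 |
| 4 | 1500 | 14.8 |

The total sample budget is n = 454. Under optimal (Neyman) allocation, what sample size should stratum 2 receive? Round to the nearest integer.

108

Neyman allocation: n_h = n · N_h S_h / Σ N_i S_i, with n = 454.
  stratum 1: N_h·S_h = 2150·13.8 = 29670.00
  stratum 2: N_h·S_h = 1100·20.8 = 22880.00
  stratum 3: N_h·S_h = 2150·10.0 = 21500.00
  stratum 4: N_h·S_h = 1500·14.8 = 22200.00
Σ N_h S_h = 96250.00
n for stratum 2 = 454·22880.00/96250.00 = 107.922 → 108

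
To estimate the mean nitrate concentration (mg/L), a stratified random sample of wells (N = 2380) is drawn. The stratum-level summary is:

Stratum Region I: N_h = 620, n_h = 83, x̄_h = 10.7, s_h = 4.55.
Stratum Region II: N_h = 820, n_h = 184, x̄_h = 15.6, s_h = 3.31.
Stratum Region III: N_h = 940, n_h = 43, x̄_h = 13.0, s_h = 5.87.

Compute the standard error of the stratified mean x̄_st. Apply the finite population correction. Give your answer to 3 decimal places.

V̂(x̄_st) = Σ W_h² (1 − n_h/N_h) s_h²/n_h, with W_h = N_h/N and N = 2380:
  stratum Region I: (620/2380)²·(1 − 83/620)·4.55²/83 = 0.0146608
  stratum Region II: (820/2380)²·(1 − 184/820)·3.31²/184 = 0.0054822
  stratum Region III: (940/2380)²·(1 − 43/940)·5.87²/43 = 0.119282
V̂(x̄_st) = 0.139425
SE(x̄_st) = √0.139425 = 0.373396

SE(x̄_st) ≈ 0.373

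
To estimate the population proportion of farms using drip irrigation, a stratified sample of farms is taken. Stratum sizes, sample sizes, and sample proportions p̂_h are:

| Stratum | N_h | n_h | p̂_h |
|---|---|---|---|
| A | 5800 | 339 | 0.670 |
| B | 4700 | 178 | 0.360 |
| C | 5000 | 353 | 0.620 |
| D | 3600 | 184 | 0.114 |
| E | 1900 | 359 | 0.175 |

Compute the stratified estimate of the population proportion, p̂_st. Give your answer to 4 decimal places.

N = 21000; stratum weights W_h = N_h/N.
p̂_st = Σ W_h p̂_h = (5800·0.670 + 4700·0.360 + 5000·0.620 + 3600·0.114 + 1900·0.175)/21000 = 0.44861

p̂_st ≈ 0.4486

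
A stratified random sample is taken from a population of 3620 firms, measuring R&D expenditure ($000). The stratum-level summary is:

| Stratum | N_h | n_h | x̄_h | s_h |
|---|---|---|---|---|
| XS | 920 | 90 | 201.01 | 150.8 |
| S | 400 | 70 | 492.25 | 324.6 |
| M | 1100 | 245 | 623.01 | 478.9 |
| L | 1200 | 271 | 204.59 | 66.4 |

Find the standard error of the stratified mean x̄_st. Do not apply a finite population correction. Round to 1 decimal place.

SE(x̄_st) ≈ 11.1

V̂(x̄_st) = Σ W_h² s_h²/n_h, with W_h = N_h/N and N = 3620:
  stratum XS: (920/3620)²·150.8²/90 = 16.3199
  stratum S: (400/3620)²·324.6²/70 = 18.3782
  stratum M: (1100/3620)²·478.9²/245 = 86.4354
  stratum L: (1200/3620)²·66.4²/271 = 1.78777
V̂(x̄_st) = 122.921
SE(x̄_st) = √122.921 = 11.087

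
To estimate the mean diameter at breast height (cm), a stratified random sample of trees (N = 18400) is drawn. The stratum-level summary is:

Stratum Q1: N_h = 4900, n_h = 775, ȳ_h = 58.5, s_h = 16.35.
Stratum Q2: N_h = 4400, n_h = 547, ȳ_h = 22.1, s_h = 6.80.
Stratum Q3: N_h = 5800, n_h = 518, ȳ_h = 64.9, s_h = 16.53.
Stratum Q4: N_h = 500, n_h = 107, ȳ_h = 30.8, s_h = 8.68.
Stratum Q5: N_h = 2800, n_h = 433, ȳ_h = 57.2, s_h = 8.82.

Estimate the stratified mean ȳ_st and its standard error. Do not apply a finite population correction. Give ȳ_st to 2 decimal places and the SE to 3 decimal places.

ȳ_st ≈ 50.86, SE ≈ 0.294

ȳ_st = Σ W_h ȳ_h = (4900·58.5 + 4400·22.1 + 5800·64.9 + 500·30.8 + 2800·57.2)/18400 = 50.86250
V̂(ȳ_st) = Σ W_h² s_h²/n_h, with W_h = N_h/N and N = 18400:
  stratum Q1: (4900/18400)²·16.35²/775 = 0.0244619
  stratum Q2: (4400/18400)²·6.80²/547 = 0.00483393
  stratum Q3: (5800/18400)²·16.53²/518 = 0.0524127
  stratum Q4: (500/18400)²·8.68²/107 = 0.000519948
  stratum Q5: (2800/18400)²·8.82²/433 = 0.00416035
V̂(ȳ_st) = 0.0863888
SE(ȳ_st) = √0.0863888 = 0.29392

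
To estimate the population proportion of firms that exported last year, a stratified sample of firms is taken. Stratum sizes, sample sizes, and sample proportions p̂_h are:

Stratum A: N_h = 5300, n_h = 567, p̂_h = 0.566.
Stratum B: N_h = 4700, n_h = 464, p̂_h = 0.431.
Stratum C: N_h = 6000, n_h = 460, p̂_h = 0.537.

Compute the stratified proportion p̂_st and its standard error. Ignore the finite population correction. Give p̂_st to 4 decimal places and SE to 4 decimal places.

p̂_st ≈ 0.5155, SE ≈ 0.0130

N = 16000; stratum weights W_h = N_h/N.
p̂_st = Σ W_h p̂_h = (5300·0.566 + 4700·0.431 + 6000·0.537)/16000 = 0.51547
V̂(p̂_st) = Σ W_h² p̂_h(1−p̂_h)/(n_h−1):
  stratum A: (5300/16000)²·0.566·0.434/566 = 4.76213e-05
  stratum B: (4700/16000)²·0.431·0.569/463 = 4.57051e-05
  stratum C: (6000/16000)²·0.537·0.463/459 = 7.61737e-05
V̂(p̂_st) = 0.0001695; SE = √V̂ = 0.0130192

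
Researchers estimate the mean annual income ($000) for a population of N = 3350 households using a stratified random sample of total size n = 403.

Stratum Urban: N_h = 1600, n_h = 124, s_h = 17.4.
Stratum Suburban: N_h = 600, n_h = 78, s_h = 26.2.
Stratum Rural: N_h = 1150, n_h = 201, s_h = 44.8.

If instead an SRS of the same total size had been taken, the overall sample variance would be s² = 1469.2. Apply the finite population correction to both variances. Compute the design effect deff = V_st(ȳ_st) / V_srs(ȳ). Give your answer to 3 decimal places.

deff ≈ 0.540

V̂(ȳ_st) = Σ W_h² (1 − n_h/N_h) s_h²/n_h, with W_h = N_h/N and N = 3350:
  stratum Urban: (1600/3350)²·(1 − 124/1600)·17.4²/124 = 0.513799
  stratum Suburban: (600/3350)²·(1 − 78/600)·26.2²/78 = 0.245607
  stratum Rural: (1150/3350)²·(1 − 201/1150)·44.8²/201 = 0.971034
V_st = 1.73044
V_srs = (1 − 403/3350)·1469.2/403 = 3.20709
deff = V_st / V_srs = 1.73044/3.20709 = 0.5396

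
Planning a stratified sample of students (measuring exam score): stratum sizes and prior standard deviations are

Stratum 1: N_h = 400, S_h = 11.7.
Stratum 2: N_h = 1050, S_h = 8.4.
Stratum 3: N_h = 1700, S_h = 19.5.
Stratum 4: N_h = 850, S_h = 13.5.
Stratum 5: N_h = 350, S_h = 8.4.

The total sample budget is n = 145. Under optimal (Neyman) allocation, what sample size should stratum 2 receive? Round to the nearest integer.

21

Neyman allocation: n_h = n · N_h S_h / Σ N_i S_i, with n = 145.
  stratum 1: N_h·S_h = 400·11.7 = 4680.00
  stratum 2: N_h·S_h = 1050·8.4 = 8820.00
  stratum 3: N_h·S_h = 1700·19.5 = 33150.00
  stratum 4: N_h·S_h = 850·13.5 = 11475.00
  stratum 5: N_h·S_h = 350·8.4 = 2940.00
Σ N_h S_h = 61065.00
n for stratum 2 = 145·8820.00/61065.00 = 20.943 → 21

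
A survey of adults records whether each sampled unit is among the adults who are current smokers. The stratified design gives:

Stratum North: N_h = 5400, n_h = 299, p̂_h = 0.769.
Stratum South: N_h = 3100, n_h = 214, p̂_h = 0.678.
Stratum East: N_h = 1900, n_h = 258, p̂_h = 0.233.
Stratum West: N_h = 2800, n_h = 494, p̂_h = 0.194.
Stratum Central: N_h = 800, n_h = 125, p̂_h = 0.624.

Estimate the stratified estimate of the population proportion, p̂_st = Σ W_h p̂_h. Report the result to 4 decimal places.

N = 14000; stratum weights W_h = N_h/N.
p̂_st = Σ W_h p̂_h = (5400·0.769 + 3100·0.678 + 1900·0.233 + 2800·0.194 + 800·0.624)/14000 = 0.55282

p̂_st ≈ 0.5528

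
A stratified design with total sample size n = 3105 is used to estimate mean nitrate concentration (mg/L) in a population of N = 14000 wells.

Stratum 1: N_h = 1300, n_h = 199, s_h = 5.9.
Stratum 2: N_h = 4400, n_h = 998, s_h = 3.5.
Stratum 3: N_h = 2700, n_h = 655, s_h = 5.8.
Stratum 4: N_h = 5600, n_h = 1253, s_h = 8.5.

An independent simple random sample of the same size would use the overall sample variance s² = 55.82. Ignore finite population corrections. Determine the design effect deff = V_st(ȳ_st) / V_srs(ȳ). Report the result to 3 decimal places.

V̂(ȳ_st) = Σ W_h² s_h²/n_h, with W_h = N_h/N and N = 14000:
  stratum 1: (1300/14000)²·5.9²/199 = 0.00150828
  stratum 2: (4400/14000)²·3.5²/998 = 0.00121242
  stratum 3: (2700/14000)²·5.8²/655 = 0.00191023
  stratum 4: (5600/14000)²·8.5²/1253 = 0.00922586
V_st = 0.0138568
V_srs = s²/n = 55.82/3105 = 0.0179775
deff = V_st / V_srs = 0.0138568/0.0179775 = 0.7708

deff ≈ 0.771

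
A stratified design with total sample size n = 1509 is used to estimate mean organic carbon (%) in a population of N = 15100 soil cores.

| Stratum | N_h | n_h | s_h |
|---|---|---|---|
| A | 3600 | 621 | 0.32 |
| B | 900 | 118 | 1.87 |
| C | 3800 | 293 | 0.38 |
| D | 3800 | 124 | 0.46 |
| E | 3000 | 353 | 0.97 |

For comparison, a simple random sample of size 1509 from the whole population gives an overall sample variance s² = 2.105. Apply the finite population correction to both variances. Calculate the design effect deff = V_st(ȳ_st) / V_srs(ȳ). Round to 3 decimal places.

deff ≈ 0.259

V̂(ȳ_st) = Σ W_h² (1 − n_h/N_h) s_h²/n_h, with W_h = N_h/N and N = 15100:
  stratum A: (3600/15100)²·(1 − 621/3600)·0.32²/621 = 7.75582e-06
  stratum B: (900/15100)²·(1 − 118/900)·1.87²/118 = 9.14738e-05
  stratum C: (3800/15100)²·(1 − 293/3800)·0.38²/293 = 2.88048e-05
  stratum D: (3800/15100)²·(1 − 124/3800)·0.46²/124 = 0.000104544
  stratum E: (3000/15100)²·(1 − 353/3000)·0.97²/353 = 9.28304e-05
V_st = 0.000325409
V_srs = (1 − 1509/15100)·2.105/1509 = 0.00125556
deff = V_st / V_srs = 0.000325409/0.00125556 = 0.2592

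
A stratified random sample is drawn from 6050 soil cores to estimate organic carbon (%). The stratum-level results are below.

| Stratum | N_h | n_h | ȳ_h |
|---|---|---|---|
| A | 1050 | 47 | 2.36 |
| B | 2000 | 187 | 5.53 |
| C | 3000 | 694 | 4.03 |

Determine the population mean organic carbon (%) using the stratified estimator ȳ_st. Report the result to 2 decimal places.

ȳ_st ≈ 4.24

N = Σ N_h = 6050. Stratum weights W_h = N_h/N.
ȳ_st = (1050·2.36 + 2000·5.53 + 3000·4.03) / 6050 = 4.2360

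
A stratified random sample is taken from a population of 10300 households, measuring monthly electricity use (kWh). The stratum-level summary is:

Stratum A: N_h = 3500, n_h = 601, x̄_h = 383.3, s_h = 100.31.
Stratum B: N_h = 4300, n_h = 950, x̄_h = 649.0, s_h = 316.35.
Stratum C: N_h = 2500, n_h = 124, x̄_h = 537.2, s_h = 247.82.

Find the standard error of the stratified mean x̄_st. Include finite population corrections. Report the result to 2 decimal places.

V̂(x̄_st) = Σ W_h² (1 − n_h/N_h) s_h²/n_h, with W_h = N_h/N and N = 10300:
  stratum A: (3500/10300)²·(1 − 601/3500)·100.31²/601 = 1.60124
  stratum B: (4300/10300)²·(1 − 950/4300)·316.35²/950 = 14.3038
  stratum C: (2500/10300)²·(1 − 124/2500)·247.82²/124 = 27.7308
V̂(x̄_st) = 43.6359
SE(x̄_st) = √43.6359 = 6.60574

SE(x̄_st) ≈ 6.61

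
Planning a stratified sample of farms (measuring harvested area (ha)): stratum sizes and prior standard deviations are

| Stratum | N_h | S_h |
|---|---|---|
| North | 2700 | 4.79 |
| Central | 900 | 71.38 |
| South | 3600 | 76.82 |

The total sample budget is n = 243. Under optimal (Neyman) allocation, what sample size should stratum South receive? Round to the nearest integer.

190

Neyman allocation: n_h = n · N_h S_h / Σ N_i S_i, with n = 243.
  stratum North: N_h·S_h = 2700·4.79 = 12933.00
  stratum Central: N_h·S_h = 900·71.38 = 64242.00
  stratum South: N_h·S_h = 3600·76.82 = 276552.00
Σ N_h S_h = 353727.00
n for stratum South = 243·276552.00/353727.00 = 189.983 → 190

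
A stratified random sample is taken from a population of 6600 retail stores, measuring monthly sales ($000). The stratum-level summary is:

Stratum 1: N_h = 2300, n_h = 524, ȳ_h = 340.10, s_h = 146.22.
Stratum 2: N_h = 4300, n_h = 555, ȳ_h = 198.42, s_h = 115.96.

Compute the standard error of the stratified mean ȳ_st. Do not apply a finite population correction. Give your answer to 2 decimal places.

V̂(ȳ_st) = Σ W_h² s_h²/n_h, with W_h = N_h/N and N = 6600:
  stratum 1: (2300/6600)²·146.22²/524 = 4.95507
  stratum 2: (4300/6600)²·115.96²/555 = 10.2842
V̂(ȳ_st) = 15.2393
SE(ȳ_st) = √15.2393 = 3.90376

SE(ȳ_st) ≈ 3.90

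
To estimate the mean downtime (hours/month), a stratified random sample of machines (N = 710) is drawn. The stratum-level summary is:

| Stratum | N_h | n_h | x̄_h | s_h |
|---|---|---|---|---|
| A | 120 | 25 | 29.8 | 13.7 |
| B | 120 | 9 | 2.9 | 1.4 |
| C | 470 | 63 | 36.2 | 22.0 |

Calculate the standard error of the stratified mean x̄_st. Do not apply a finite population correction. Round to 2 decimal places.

SE(x̄_st) ≈ 1.89

V̂(x̄_st) = Σ W_h² s_h²/n_h, with W_h = N_h/N and N = 710:
  stratum A: (120/710)²·13.7²/25 = 0.21446
  stratum B: (120/710)²·1.4²/9 = 0.00622099
  stratum C: (470/710)²·22.0²/63 = 3.36654
V̂(x̄_st) = 3.58722
SE(x̄_st) = √3.58722 = 1.894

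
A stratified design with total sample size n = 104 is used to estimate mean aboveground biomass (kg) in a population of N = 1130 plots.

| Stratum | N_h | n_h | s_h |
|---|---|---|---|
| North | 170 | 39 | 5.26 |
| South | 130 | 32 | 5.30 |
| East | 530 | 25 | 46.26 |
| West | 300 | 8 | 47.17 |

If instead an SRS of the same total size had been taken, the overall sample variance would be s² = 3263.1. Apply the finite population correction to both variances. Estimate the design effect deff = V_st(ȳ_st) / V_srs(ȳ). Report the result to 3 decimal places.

deff ≈ 1.300

V̂(ȳ_st) = Σ W_h² (1 − n_h/N_h) s_h²/n_h, with W_h = N_h/N and N = 1130:
  stratum North: (170/1130)²·(1 − 39/170)·5.26²/39 = 0.0123729
  stratum South: (130/1130)²·(1 − 32/130)·5.30²/32 = 0.00875819
  stratum East: (530/1130)²·(1 − 25/530)·46.26²/25 = 17.9424
  stratum West: (300/1130)²·(1 − 8/300)·47.17²/8 = 19.0805
V_st = 37.044
V_srs = (1 − 104/1130)·3263.1/104 = 28.4883
deff = V_st / V_srs = 37.044/28.4883 = 1.3003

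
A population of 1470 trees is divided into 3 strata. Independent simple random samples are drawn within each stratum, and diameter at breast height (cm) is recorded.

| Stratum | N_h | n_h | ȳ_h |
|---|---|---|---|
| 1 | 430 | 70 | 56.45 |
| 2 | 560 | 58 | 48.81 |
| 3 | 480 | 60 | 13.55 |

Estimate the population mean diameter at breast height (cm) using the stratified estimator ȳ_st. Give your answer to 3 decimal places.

N = Σ N_h = 1470. Stratum weights W_h = N_h/N.
ȳ_st = (430·56.45 + 560·48.81 + 480·13.55) / 1470 = 39.53136

ȳ_st ≈ 39.531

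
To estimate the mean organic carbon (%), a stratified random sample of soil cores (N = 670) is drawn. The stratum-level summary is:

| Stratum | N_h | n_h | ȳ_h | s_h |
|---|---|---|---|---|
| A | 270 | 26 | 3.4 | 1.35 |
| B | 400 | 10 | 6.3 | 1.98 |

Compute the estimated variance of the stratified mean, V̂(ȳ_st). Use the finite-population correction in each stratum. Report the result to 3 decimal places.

V̂(ȳ_st) ≈ 0.147

V̂(ȳ_st) = Σ W_h² (1 − n_h/N_h) s_h²/n_h, with W_h = N_h/N and N = 670:
  stratum A: (270/670)²·(1 − 26/270)·1.35²/26 = 0.0102872
  stratum B: (400/670)²·(1 − 10/400)·1.98²/10 = 0.13624
V̂(ȳ_st) = 0.146527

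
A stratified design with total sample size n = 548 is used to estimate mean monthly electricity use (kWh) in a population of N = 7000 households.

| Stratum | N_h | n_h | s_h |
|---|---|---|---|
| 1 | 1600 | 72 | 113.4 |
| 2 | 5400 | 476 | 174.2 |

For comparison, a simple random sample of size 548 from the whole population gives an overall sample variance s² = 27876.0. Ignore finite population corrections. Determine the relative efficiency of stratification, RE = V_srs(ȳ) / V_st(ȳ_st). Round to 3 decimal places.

RE ≈ 1.076

V̂(ȳ_st) = Σ W_h² s_h²/n_h, with W_h = N_h/N and N = 7000:
  stratum 1: (1600/7000)²·113.4²/72 = 9.3312
  stratum 2: (5400/7000)²·174.2²/476 = 37.9386
V_st = 47.2698
V_srs = s²/n = 27876.0/548 = 50.8686
Relative efficiency = V_srs / V_st = 50.8686/47.2698 = 1.0761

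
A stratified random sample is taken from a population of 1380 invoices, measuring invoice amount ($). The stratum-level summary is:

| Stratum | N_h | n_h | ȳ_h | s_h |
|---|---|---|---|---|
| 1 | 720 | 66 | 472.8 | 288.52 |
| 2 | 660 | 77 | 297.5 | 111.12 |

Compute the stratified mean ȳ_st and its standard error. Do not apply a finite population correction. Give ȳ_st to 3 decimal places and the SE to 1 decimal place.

ȳ_st = Σ W_h ȳ_h = (720·472.8 + 660·297.5)/1380 = 388.96087
V̂(ȳ_st) = Σ W_h² s_h²/n_h, with W_h = N_h/N and N = 1380:
  stratum 1: (720/1380)²·288.52²/66 = 343.332
  stratum 2: (660/1380)²·111.12²/77 = 36.6795
V̂(ȳ_st) = 380.012
SE(ȳ_st) = √380.012 = 19.4939

ȳ_st ≈ 388.961, SE ≈ 19.5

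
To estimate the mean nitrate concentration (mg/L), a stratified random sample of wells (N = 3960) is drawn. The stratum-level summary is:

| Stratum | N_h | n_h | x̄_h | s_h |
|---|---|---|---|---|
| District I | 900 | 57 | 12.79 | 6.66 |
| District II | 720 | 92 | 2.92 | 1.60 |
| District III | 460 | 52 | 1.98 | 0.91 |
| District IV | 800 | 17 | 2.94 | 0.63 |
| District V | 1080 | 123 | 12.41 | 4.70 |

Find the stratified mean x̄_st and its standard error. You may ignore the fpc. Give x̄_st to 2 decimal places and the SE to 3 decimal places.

x̄_st ≈ 7.65, SE ≈ 0.236

x̄_st = Σ W_h x̄_h = (900·12.79 + 720·2.92 + 460·1.98 + 800·2.94 + 1080·12.41)/3960 = 7.64621
V̂(x̄_st) = Σ W_h² s_h²/n_h, with W_h = N_h/N and N = 3960:
  stratum District I: (900/3960)²·6.66²/57 = 0.0401946
  stratum District II: (720/3960)²·1.60²/92 = 0.000919871
  stratum District III: (460/3960)²·0.91²/52 = 0.000214884
  stratum District IV: (800/3960)²·0.63²/17 = 0.000952844
  stratum District V: (1080/3960)²·4.70²/123 = 0.0133582
V̂(x̄_st) = 0.0556404
SE(x̄_st) = √0.0556404 = 0.235882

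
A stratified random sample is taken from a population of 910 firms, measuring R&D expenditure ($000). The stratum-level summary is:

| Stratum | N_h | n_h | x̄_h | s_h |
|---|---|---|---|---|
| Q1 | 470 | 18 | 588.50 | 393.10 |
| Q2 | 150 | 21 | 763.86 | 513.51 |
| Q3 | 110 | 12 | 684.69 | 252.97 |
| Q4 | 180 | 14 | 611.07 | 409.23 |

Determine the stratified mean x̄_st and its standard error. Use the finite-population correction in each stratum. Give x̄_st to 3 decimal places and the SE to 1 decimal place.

x̄_st ≈ 633.497, SE ≈ 54.7

x̄_st = Σ W_h x̄_h = (470·588.50 + 150·763.86 + 110·684.69 + 180·611.07)/910 = 633.49725
V̂(x̄_st) = Σ W_h² (1 − n_h/N_h) s_h²/n_h, with W_h = N_h/N and N = 910:
  stratum Q1: (470/910)²·(1 − 18/470)·393.10²/18 = 2202.35
  stratum Q2: (150/910)²·(1 − 21/150)·513.51²/21 = 293.411
  stratum Q3: (110/910)²·(1 − 12/110)·252.97²/12 = 69.4213
  stratum Q4: (180/910)²·(1 − 14/180)·409.23²/14 = 431.623
V̂(x̄_st) = 2996.81
SE(x̄_st) = √2996.81 = 54.7431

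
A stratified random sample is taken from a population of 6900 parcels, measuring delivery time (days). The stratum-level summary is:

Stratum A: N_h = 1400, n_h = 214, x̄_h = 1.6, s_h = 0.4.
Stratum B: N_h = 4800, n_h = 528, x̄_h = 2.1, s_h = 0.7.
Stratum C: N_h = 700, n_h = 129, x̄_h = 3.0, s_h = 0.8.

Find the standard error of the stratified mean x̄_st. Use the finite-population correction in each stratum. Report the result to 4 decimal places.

SE(x̄_st) ≈ 0.0216

V̂(x̄_st) = Σ W_h² (1 − n_h/N_h) s_h²/n_h, with W_h = N_h/N and N = 6900:
  stratum A: (1400/6900)²·(1 − 214/1400)·0.4²/214 = 2.60748e-05
  stratum B: (4800/6900)²·(1 − 528/4800)·0.7²/528 = 0.000399702
  stratum C: (700/6900)²·(1 − 129/700)·0.8²/129 = 4.16511e-05
V̂(x̄_st) = 0.000467428
SE(x̄_st) = √0.000467428 = 0.0216201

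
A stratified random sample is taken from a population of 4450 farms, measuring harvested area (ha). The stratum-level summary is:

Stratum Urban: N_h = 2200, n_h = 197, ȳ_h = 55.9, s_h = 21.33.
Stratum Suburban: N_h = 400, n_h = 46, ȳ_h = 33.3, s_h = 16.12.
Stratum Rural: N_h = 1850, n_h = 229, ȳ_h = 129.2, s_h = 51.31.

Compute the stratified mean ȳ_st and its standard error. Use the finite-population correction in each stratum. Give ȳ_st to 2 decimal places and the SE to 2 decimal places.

ȳ_st = Σ W_h ȳ_h = (2200·55.9 + 400·33.3 + 1850·129.2)/4450 = 84.34157
V̂(ȳ_st) = Σ W_h² (1 − n_h/N_h) s_h²/n_h, with W_h = N_h/N and N = 4450:
  stratum Urban: (2200/4450)²·(1 − 197/2200)·21.33²/197 = 0.513924
  stratum Suburban: (400/4450)²·(1 − 46/400)·16.12²/46 = 0.0403939
  stratum Rural: (1850/4450)²·(1 − 229/1850)·51.31²/229 = 1.74102
V̂(ȳ_st) = 2.29534
SE(ȳ_st) = √2.29534 = 1.51504

ȳ_st ≈ 84.34, SE ≈ 1.52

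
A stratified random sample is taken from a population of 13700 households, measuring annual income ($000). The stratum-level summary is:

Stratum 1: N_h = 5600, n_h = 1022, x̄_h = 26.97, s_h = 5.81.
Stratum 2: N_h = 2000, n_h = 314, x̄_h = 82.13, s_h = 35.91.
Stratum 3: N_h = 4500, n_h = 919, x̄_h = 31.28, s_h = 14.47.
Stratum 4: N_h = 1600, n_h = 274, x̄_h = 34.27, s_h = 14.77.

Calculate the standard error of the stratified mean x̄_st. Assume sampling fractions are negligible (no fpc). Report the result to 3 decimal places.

V̂(x̄_st) = Σ W_h² s_h²/n_h, with W_h = N_h/N and N = 13700:
  stratum 1: (5600/13700)²·5.81²/1022 = 0.00551869
  stratum 2: (2000/13700)²·35.91²/314 = 0.0875226
  stratum 3: (4500/13700)²·14.47²/919 = 0.0245813
  stratum 4: (1600/13700)²·14.77²/274 = 0.0108595
V̂(x̄_st) = 0.128482
SE(x̄_st) = √0.128482 = 0.358444

SE(x̄_st) ≈ 0.358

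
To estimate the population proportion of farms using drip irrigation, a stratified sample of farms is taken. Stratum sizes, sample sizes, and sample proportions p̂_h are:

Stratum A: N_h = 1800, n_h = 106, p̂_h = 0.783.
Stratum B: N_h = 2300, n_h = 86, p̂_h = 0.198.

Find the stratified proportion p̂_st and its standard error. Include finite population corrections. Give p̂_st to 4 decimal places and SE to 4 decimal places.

N = 4100; stratum weights W_h = N_h/N.
p̂_st = Σ W_h p̂_h = (1800·0.783 + 2300·0.198)/4100 = 0.45483
V̂(p̂_st) = Σ W_h² (1 − n_h/N_h) p̂_h(1−p̂_h)/(n_h−1):
  stratum A: (1800/4100)²·(1 − 106/1800)·0.783·0.217/105 = 0.000293529
  stratum B: (2300/4100)²·(1 − 86/2300)·0.198·0.802/85 = 0.000565924
V̂(p̂_st) = 0.000859453; SE = √V̂ = 0.0293164

p̂_st ≈ 0.4548, SE ≈ 0.0293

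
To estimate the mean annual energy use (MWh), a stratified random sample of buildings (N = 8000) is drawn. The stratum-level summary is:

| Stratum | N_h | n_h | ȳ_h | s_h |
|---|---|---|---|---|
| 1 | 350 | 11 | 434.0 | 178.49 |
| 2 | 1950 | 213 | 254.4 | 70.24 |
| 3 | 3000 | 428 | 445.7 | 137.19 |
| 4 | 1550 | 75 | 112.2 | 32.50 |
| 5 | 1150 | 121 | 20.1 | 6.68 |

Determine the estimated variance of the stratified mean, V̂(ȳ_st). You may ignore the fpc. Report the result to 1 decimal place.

V̂(ȳ_st) ≈ 13.6

V̂(ȳ_st) = Σ W_h² s_h²/n_h, with W_h = N_h/N and N = 8000:
  stratum 1: (350/8000)²·178.49²/11 = 5.54359
  stratum 2: (1950/8000)²·70.24²/213 = 1.37619
  stratum 3: (3000/8000)²·137.19²/428 = 6.18392
  stratum 4: (1550/8000)²·32.50²/75 = 0.528675
  stratum 5: (1150/8000)²·6.68²/121 = 0.0076205
V̂(ȳ_st) = 13.64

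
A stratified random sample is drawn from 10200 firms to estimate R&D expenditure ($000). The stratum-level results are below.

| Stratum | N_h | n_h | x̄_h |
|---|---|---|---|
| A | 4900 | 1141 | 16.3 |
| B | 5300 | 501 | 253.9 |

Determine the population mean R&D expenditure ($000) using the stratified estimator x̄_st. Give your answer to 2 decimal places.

x̄_st ≈ 139.76

N = Σ N_h = 10200. Stratum weights W_h = N_h/N.
x̄_st = (4900·16.3 + 5300·253.9) / 10200 = 139.7588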